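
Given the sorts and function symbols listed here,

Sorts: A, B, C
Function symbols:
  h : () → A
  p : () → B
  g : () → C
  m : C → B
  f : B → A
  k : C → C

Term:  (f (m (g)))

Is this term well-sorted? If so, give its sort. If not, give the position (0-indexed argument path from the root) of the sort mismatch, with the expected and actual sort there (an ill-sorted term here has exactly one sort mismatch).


well-sorted; sort = A

    (g) : C
  (m (g)) : B
(f (m (g))) : A


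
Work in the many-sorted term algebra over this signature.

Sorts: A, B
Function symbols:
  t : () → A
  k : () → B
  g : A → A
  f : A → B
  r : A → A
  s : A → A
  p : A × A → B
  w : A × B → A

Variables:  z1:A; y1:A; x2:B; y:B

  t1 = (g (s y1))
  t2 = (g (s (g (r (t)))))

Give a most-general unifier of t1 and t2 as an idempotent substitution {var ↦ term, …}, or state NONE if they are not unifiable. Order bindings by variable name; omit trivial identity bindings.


{y1 ↦ (g (r (t)))}


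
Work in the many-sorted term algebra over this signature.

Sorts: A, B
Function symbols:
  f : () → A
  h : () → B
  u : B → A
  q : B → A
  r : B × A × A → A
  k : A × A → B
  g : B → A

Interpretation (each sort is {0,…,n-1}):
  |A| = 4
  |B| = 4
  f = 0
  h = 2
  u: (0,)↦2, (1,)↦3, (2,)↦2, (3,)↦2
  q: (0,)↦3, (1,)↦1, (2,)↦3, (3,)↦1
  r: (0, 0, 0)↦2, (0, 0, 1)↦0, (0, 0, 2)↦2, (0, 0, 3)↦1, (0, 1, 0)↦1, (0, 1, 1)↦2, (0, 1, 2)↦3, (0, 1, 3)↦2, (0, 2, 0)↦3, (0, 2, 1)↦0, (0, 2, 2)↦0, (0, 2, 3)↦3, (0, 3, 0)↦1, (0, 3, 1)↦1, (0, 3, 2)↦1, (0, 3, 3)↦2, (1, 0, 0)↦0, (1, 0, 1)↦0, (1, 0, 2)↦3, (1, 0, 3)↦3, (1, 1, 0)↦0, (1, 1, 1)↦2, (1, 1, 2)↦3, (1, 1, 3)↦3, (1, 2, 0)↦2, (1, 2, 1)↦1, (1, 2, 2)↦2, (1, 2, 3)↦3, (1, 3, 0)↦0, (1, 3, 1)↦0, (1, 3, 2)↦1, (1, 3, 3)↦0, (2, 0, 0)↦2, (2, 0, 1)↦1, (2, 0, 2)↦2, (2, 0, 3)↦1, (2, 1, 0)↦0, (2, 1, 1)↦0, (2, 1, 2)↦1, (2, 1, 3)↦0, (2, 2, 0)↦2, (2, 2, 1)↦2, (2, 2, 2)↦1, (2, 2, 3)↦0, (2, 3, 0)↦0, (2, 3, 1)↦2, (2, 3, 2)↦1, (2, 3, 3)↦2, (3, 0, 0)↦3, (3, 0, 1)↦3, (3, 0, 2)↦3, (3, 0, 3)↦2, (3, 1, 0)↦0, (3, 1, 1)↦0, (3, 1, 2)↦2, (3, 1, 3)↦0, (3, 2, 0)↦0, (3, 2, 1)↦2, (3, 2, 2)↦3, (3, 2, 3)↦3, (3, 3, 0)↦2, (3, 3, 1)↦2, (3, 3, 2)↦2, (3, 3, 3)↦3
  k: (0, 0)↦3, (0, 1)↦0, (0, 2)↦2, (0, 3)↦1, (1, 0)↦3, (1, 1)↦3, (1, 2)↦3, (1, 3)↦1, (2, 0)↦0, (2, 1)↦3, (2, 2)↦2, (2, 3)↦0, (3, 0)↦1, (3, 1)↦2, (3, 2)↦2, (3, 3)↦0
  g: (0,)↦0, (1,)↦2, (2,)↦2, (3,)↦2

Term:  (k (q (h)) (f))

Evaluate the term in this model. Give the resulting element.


  h = 2
  (q (h)) = q(2,) = 3
  f = 0
  (k (q (h)) (f)) = k(3, 0) = 1

value = 1


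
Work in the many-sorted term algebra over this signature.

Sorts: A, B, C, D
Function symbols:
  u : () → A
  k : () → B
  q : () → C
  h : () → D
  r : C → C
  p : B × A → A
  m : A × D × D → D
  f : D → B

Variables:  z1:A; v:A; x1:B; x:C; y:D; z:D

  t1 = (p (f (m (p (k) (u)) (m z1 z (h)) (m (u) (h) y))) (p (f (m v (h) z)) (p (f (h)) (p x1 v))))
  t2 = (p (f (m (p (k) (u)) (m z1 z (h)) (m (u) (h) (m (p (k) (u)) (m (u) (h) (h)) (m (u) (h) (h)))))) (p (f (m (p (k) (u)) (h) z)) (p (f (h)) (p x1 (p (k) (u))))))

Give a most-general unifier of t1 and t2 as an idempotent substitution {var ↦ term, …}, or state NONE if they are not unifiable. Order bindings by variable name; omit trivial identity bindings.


{v ↦ (p (k) (u)), y ↦ (m (p (k) (u)) (m (u) (h) (h)) (m (u) (h) (h)))}


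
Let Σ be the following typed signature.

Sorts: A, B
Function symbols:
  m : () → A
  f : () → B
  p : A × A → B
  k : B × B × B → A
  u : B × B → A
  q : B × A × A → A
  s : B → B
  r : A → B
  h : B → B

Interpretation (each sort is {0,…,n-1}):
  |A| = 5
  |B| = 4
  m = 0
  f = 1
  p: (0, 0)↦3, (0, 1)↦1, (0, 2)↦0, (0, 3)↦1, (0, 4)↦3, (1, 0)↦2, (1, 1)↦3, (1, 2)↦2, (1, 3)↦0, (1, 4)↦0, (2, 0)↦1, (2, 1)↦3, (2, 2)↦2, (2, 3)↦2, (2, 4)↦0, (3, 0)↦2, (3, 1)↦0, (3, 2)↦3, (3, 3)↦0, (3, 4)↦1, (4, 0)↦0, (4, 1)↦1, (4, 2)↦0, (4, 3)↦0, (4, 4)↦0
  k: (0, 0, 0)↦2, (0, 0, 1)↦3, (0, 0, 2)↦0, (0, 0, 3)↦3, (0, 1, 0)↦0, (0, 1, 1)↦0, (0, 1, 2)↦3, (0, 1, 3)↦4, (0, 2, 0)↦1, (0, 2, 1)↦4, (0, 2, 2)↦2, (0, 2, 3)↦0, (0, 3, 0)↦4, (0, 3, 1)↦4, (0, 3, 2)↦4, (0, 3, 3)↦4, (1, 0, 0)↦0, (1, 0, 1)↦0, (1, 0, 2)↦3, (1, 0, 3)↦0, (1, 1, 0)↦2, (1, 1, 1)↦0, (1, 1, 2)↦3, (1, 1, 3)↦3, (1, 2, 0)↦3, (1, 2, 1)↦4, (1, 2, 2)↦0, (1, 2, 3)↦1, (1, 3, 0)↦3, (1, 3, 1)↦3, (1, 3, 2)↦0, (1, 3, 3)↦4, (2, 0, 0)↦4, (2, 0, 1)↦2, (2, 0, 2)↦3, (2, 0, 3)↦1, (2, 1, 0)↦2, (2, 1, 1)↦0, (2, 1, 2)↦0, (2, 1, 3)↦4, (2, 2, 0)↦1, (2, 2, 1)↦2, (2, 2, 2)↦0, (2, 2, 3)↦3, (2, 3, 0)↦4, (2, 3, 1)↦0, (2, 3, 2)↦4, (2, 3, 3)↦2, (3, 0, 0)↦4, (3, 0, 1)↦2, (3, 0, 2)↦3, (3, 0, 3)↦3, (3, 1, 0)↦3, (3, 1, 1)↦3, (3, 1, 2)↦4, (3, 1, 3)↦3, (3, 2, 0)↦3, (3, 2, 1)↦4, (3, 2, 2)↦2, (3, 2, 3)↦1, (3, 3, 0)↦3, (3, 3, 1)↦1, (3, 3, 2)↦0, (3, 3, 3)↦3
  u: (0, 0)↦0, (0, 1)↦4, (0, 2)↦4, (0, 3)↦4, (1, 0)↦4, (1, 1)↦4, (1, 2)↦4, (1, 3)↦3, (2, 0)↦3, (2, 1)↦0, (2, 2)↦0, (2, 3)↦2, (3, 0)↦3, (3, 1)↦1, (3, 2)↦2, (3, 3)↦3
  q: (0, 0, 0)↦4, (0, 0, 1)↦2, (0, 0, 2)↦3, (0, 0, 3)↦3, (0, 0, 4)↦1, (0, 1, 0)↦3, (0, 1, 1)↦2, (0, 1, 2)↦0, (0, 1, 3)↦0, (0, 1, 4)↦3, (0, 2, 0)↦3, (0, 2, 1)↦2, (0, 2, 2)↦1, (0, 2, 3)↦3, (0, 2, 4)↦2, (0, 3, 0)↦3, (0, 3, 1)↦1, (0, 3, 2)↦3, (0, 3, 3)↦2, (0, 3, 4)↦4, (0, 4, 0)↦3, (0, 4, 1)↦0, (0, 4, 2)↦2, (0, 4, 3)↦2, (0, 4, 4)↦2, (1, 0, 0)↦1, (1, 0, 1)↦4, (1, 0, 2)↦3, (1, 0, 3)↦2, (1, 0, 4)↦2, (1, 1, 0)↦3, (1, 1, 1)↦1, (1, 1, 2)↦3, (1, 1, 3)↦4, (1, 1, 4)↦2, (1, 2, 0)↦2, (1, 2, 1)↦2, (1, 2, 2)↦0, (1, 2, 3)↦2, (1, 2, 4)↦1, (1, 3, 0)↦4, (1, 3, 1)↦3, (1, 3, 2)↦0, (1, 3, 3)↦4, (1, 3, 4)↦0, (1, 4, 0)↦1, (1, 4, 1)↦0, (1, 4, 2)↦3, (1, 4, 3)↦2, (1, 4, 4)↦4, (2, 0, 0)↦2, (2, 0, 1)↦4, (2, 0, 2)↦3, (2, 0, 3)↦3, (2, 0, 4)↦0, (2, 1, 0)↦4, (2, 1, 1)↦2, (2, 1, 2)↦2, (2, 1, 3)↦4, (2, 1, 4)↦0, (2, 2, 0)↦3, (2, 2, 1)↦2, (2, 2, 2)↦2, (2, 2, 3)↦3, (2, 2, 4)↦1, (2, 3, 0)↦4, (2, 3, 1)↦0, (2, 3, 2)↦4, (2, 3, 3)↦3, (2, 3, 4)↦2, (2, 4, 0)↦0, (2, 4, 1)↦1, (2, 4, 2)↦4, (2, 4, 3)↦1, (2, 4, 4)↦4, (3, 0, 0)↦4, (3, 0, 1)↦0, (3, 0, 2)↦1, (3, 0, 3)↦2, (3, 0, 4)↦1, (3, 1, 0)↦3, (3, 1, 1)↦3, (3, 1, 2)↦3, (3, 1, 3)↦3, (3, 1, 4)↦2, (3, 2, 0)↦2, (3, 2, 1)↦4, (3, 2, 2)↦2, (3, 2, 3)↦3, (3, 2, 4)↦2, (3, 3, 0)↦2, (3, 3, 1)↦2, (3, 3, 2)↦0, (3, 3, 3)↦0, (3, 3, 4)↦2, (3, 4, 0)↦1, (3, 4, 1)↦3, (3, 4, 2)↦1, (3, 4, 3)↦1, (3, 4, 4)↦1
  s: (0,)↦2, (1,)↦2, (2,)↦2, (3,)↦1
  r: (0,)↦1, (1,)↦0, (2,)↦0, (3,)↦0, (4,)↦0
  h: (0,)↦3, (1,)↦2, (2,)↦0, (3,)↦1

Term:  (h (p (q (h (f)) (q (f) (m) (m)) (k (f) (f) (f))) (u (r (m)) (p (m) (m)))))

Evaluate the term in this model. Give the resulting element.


  f = 1
  (h (f)) = h(1,) = 2
  f = 1
  m = 0
  m = 0
  (q (f) (m) (m)) = q(1, 0, 0) = 1
  f = 1
  f = 1
  f = 1
  (k (f) (f) (f)) = k(1, 1, 1) = 0
  (q (h (f)) (q (f) (m) (m)) (k (f) (f) (f))) = q(2, 1, 0) = 4
  m = 0
  (r (m)) = r(0,) = 1
  m = 0
  m = 0
  (p (m) (m)) = p(0, 0) = 3
  (u (r (m)) (p (m) (m))) = u(1, 3) = 3
  (p (q (h (f)) (q (f) (m) (m)) (k (f) (f) (f))) (u (r (m)) (p (m) (m)))) = p(4, 3) = 0
  (h (p (q (h (f)) (q (f) (m) (m)) (k (f) (f) (f))) (u (r (m)) (p (m) (m))))) = h(0,) = 3

value = 3


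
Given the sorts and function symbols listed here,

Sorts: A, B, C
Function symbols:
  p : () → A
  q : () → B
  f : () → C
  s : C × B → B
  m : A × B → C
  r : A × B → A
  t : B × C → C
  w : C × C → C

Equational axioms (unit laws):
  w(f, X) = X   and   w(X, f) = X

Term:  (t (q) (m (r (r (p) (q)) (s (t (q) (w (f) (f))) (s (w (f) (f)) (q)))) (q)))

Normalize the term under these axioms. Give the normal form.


normal form = (t (q) (m (r (r (p) (q)) (s (t (q) (f)) (s (f) (q)))) (q)))

1. (t (q) (m (r (r (p) (q)) (s (t (q) (w (f) (f))) (s (w (f) (f)) (q)))) (q)))  →  (t (q) (m (r (r (p) (q)) (s (t (q) (f)) (s (w (f) (f)) (q)))) (q)))
2. (t (q) (m (r (r (p) (q)) (s (t (q) (f)) (s (w (f) (f)) (q)))) (q)))  →  (t (q) (m (r (r (p) (q)) (s (t (q) (f)) (s (f) (q)))) (q)))


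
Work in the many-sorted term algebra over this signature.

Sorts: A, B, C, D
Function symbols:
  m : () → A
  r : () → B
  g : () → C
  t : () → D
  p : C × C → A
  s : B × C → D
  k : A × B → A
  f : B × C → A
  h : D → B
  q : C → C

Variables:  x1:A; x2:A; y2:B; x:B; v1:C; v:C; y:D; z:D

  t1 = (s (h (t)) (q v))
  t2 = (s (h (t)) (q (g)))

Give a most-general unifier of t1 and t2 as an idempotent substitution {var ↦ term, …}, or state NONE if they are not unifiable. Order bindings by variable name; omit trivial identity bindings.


{v ↦ (g)}


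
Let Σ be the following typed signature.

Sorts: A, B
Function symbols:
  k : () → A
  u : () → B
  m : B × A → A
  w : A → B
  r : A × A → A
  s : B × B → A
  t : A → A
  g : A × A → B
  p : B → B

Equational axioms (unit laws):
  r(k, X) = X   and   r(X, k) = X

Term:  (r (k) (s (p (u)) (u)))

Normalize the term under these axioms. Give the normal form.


normal form = (s (p (u)) (u))

1. (r (k) (s (p (u)) (u)))  →  (s (p (u)) (u))


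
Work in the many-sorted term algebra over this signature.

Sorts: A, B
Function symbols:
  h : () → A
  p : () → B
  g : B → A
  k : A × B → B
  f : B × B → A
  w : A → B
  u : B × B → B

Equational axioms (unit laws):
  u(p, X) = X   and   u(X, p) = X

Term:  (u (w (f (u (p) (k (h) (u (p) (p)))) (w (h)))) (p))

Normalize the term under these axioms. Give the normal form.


normal form = (w (f (k (h) (p)) (w (h))))

1. (u (w (f (u (p) (k (h) (u (p) (p)))) (w (h)))) (p))  →  (w (f (u (p) (k (h) (u (p) (p)))) (w (h))))
2. (w (f (u (p) (k (h) (u (p) (p)))) (w (h))))  →  (w (f (k (h) (u (p) (p))) (w (h))))
3. (w (f (k (h) (u (p) (p))) (w (h))))  →  (w (f (k (h) (p)) (w (h))))


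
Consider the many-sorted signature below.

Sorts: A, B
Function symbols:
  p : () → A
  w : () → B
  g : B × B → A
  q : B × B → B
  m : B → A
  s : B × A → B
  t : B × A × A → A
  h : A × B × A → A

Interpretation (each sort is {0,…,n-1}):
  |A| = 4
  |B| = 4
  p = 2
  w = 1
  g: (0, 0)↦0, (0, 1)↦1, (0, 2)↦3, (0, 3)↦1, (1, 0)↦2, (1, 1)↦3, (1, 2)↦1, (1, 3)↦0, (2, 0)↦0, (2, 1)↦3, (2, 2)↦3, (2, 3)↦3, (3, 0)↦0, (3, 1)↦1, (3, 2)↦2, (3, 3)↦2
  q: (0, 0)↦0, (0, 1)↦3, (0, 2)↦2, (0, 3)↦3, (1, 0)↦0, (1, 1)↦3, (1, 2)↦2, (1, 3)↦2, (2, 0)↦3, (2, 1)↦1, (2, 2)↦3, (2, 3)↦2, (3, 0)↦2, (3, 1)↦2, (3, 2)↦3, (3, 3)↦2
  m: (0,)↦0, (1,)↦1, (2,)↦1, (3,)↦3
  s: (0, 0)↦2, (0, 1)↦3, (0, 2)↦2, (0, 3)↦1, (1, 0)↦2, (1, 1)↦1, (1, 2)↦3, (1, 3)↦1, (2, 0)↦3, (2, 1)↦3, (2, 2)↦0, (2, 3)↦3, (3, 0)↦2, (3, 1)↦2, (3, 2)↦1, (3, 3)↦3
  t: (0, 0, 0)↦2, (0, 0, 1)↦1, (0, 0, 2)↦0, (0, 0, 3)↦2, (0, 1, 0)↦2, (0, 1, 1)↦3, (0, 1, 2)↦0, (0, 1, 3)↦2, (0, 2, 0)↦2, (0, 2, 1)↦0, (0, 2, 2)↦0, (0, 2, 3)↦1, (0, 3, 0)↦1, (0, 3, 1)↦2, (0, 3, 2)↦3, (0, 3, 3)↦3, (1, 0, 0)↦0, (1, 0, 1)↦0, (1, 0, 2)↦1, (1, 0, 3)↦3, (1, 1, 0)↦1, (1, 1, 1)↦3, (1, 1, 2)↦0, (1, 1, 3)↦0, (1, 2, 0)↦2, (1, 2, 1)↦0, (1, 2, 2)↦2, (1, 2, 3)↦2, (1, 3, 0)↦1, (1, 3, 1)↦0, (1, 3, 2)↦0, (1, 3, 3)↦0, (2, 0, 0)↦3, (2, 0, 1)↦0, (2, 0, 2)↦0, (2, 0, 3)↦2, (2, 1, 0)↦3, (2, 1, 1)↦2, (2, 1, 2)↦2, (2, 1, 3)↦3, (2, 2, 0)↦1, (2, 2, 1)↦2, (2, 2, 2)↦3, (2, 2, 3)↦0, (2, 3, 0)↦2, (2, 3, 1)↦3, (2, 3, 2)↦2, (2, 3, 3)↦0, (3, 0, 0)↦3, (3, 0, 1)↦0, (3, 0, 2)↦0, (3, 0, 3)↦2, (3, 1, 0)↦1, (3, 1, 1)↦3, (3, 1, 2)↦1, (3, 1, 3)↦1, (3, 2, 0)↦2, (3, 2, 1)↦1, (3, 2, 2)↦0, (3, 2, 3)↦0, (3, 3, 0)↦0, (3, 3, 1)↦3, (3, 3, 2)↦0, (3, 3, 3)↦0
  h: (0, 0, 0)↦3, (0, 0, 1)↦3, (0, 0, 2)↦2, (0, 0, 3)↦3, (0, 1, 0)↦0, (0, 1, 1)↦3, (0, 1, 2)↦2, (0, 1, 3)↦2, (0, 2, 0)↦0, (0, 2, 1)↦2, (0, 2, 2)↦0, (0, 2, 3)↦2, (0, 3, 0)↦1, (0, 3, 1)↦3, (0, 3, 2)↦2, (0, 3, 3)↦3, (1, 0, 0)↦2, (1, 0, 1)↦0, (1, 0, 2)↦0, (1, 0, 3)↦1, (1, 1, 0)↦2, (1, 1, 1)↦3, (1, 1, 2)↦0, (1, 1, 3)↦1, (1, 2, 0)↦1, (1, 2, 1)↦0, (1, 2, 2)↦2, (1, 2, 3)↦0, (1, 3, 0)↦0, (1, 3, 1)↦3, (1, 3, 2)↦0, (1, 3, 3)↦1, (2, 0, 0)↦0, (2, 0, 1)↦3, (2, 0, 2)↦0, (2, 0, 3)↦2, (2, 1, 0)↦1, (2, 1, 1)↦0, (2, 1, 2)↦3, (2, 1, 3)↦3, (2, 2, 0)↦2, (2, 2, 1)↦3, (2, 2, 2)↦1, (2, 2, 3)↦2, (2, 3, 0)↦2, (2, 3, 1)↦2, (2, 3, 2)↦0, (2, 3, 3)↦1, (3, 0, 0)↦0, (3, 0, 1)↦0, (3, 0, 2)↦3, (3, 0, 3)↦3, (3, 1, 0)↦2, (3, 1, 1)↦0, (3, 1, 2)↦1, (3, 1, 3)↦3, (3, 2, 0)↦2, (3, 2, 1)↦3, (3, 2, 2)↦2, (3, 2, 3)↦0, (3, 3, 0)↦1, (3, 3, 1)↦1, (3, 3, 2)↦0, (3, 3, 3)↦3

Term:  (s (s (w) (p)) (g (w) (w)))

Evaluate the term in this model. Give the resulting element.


value = 3

  w = 1
  p = 2
  (s (w) (p)) = s(1, 2) = 3
  w = 1
  w = 1
  (g (w) (w)) = g(1, 1) = 3
  (s (s (w) (p)) (g (w) (w))) = s(3, 3) = 3


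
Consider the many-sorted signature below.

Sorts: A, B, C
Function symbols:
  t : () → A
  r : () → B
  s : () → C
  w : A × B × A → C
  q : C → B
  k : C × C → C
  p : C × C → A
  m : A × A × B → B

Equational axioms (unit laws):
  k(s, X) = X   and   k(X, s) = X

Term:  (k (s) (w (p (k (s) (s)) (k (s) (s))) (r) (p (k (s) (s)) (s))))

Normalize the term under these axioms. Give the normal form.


1. (k (s) (w (p (k (s) (s)) (k (s) (s))) (r) (p (k (s) (s)) (s))))  →  (w (p (k (s) (s)) (k (s) (s))) (r) (p (k (s) (s)) (s)))
2. (w (p (k (s) (s)) (k (s) (s))) (r) (p (k (s) (s)) (s)))  →  (w (p (s) (k (s) (s))) (r) (p (k (s) (s)) (s)))
3. (w (p (s) (k (s) (s))) (r) (p (k (s) (s)) (s)))  →  (w (p (s) (s)) (r) (p (k (s) (s)) (s)))
4. (w (p (s) (s)) (r) (p (k (s) (s)) (s)))  →  (w (p (s) (s)) (r) (p (s) (s)))

normal form = (w (p (s) (s)) (r) (p (s) (s)))


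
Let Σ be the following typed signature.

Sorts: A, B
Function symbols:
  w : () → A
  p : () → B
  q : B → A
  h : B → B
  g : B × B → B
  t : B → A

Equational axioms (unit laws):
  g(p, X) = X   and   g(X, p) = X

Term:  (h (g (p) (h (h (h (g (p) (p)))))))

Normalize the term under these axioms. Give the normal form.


1. (h (g (p) (h (h (h (g (p) (p)))))))  →  (h (h (h (h (g (p) (p))))))
2. (h (h (h (h (g (p) (p))))))  →  (h (h (h (h (p)))))

normal form = (h (h (h (h (p)))))


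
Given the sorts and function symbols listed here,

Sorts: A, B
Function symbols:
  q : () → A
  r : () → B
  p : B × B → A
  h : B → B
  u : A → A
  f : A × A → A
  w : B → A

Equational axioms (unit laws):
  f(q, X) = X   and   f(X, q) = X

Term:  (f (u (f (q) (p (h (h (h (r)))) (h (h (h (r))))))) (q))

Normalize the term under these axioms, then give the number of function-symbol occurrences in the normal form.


1. (f (u (f (q) (p (h (h (h (r)))) (h (h (h (r))))))) (q))  →  (u (f (q) (p (h (h (h (r)))) (h (h (h (r)))))))
2. (u (f (q) (p (h (h (h (r)))) (h (h (h (r)))))))  →  (u (p (h (h (h (r)))) (h (h (h (r))))))
normal form: (u (p (h (h (h (r)))) (h (h (h (r))))))

size = 10


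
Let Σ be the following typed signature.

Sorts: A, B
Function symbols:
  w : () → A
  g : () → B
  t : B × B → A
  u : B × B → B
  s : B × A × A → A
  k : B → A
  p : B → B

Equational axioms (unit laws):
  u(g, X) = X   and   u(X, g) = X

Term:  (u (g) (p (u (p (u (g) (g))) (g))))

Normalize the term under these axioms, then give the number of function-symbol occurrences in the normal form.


1. (u (g) (p (u (p (u (g) (g))) (g))))  →  (p (u (p (u (g) (g))) (g)))
2. (p (u (p (u (g) (g))) (g)))  →  (p (p (u (g) (g))))
3. (p (p (u (g) (g))))  →  (p (p (g)))
normal form: (p (p (g)))

size = 3


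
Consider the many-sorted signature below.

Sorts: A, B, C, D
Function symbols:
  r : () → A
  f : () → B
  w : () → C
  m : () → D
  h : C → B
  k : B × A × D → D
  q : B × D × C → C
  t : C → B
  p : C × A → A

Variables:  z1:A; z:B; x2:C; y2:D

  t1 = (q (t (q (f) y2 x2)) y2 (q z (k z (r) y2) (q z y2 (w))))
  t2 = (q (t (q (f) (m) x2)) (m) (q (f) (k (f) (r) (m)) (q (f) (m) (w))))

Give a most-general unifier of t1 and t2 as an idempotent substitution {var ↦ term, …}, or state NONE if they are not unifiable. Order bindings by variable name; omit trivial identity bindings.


{y2 ↦ (m), z ↦ (f)}


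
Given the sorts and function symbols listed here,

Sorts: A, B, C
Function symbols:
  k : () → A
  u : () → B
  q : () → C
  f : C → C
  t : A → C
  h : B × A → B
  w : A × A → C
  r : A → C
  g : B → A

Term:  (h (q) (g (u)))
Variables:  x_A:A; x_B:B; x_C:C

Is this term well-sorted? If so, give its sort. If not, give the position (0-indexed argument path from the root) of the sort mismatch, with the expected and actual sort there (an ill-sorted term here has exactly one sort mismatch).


  (q) : C
    (u) : B
  (g (u)) : A
(h (q) (g (u))) : ✗ arg 0 at [0] has sort C, expected B

ill-sorted at position [0]: expected B, got C


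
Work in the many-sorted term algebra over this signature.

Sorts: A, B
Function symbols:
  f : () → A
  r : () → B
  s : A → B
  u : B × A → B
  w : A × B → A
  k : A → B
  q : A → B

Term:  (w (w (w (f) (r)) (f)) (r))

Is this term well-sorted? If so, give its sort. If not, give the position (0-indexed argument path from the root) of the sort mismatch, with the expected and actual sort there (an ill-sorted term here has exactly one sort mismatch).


      (f) : A
      (r) : B
    (w (f) (r)) : A
    (f) : A
  (w (w (f) (r)) (f)) : ✗ arg 1 at [0, 1] has sort A, expected B
  (r) : B

ill-sorted at position [0, 1]: expected B, got A


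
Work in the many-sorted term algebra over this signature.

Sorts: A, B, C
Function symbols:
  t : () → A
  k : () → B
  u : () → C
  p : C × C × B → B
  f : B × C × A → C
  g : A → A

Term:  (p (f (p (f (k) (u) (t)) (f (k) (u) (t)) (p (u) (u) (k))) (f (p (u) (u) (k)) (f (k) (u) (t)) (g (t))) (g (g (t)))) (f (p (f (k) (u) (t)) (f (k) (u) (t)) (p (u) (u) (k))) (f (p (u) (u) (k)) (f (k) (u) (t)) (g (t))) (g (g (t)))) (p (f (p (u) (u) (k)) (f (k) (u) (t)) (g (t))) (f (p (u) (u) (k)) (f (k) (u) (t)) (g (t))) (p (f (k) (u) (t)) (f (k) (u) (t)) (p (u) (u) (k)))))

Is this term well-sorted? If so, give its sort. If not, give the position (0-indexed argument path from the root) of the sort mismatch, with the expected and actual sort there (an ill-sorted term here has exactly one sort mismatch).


well-sorted; sort = B

        (k) : B
        (u) : C
        (t) : A
      (f (k) (u) (t)) : C
        (k) : B
        (u) : C
        (t) : A
      (f (k) (u) (t)) : C
        (u) : C
        (u) : C
        (k) : B
      (p (u) (u) (k)) : B
    (p (f (k) (u) (t)) (f (k) (u) (t)) (p (u) (u) (k))) : B
        (u) : C
        (u) : C
        (k) : B
      (p (u) (u) (k)) : B
        (k) : B
        (u) : C
        (t) : A
      (f (k) (u) (t)) : C
        (t) : A
      (g (t)) : A
    (f (p (u) (u) (k)) (f (k) (u) (t)) (g (t))) : C
        (t) : A
      (g (t)) : A
    (g (g (t))) : A
  (f (p (f (k) (u) (t)) (f (k) (u) (t)) (p (u) (u) (k))) (f (p (u) (u) (k)) (f (k) (u) (t)) (g (t))) (g (g (t)))) : C
        (k) : B
        (u) : C
        (t) : A
      (f (k) (u) (t)) : C
        (k) : B
        (u) : C
        (t) : A
      (f (k) (u) (t)) : C
        (u) : C
        (u) : C
        (k) : B
      (p (u) (u) (k)) : B
    (p (f (k) (u) (t)) (f (k) (u) (t)) (p (u) (u) (k))) : B
        (u) : C
        (u) : C
        (k) : B
      (p (u) (u) (k)) : B
        (k) : B
        (u) : C
        (t) : A
      (f (k) (u) (t)) : C
        (t) : A
      (g (t)) : A
    (f (p (u) (u) (k)) (f (k) (u) (t)) (g (t))) : C
        (t) : A
      (g (t)) : A
    (g (g (t))) : A
  (f (p (f (k) (u) (t)) (f (k) (u) (t)) (p (u) (u) (k))) (f (p (u) (u) (k)) (f (k) (u) (t)) (g (t))) (g (g (t)))) : C
        (u) : C
        (u) : C
        (k) : B
      (p (u) (u) (k)) : B
        (k) : B
        (u) : C
        (t) : A
      (f (k) (u) (t)) : C
        (t) : A
      (g (t)) : A
    (f (p (u) (u) (k)) (f (k) (u) (t)) (g (t))) : C
        (u) : C
        (u) : C
        (k) : B
      (p (u) (u) (k)) : B
        (k) : B
        (u) : C
        (t) : A
      (f (k) (u) (t)) : C
        (t) : A
      (g (t)) : A
    (f (p (u) (u) (k)) (f (k) (u) (t)) (g (t))) : C
        (k) : B
        (u) : C
        (t) : A
      (f (k) (u) (t)) : C
        (k) : B
        (u) : C
        (t) : A
      (f (k) (u) (t)) : C
        (u) : C
        (u) : C
        (k) : B
      (p (u) (u) (k)) : B
    (p (f (k) (u) (t)) (f (k) (u) (t)) (p (u) (u) (k))) : B
  (p (f (p (u) (u) (k)) (f (k) (u) (t)) (g (t))) (f (p (u) (u) (k)) (f (k) (u) (t)) (g (t))) (p (f (k) (u) (t)) (f (k) (u) (t)) (p (u) (u) (k)))) : B
(p (f (p (f (k) (u) (t)) (f (k) (u) (t)) (p (u) (u) (k))) (f (p (u) (u) (k)) (f (k) (u) (t)) (g (t))) (g (g (t)))) (f (p (f (k) (u) (t)) (f (k) (u) (t)) (p (u) (u) (k))) (f (p (u) (u) (k)) (f (k) (u) (t)) (g (t))) (g (g (t)))) (p (f (p (u) (u) (k)) (f (k) (u) (t)) (g (t))) (f (p (u) (u) (k)) (f (k) (u) (t)) (g (t))) (p (f (k) (u) (t)) (f (k) (u) (t)) (p (u) (u) (k))))) : B


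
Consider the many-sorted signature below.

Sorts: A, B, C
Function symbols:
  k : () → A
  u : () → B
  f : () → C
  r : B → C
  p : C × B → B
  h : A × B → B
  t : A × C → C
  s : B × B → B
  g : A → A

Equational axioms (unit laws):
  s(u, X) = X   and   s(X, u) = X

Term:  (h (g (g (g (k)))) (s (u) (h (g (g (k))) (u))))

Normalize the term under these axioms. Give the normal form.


normal form = (h (g (g (g (k)))) (h (g (g (k))) (u)))

1. (h (g (g (g (k)))) (s (u) (h (g (g (k))) (u))))  →  (h (g (g (g (k)))) (h (g (g (k))) (u)))


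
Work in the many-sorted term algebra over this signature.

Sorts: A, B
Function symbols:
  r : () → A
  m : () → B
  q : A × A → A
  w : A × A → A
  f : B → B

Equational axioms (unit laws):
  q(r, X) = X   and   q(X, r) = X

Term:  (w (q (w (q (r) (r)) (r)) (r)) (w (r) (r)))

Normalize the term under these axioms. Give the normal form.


normal form = (w (w (r) (r)) (w (r) (r)))

1. (w (q (w (q (r) (r)) (r)) (r)) (w (r) (r)))  →  (w (w (q (r) (r)) (r)) (w (r) (r)))
2. (w (w (q (r) (r)) (r)) (w (r) (r)))  →  (w (w (r) (r)) (w (r) (r)))


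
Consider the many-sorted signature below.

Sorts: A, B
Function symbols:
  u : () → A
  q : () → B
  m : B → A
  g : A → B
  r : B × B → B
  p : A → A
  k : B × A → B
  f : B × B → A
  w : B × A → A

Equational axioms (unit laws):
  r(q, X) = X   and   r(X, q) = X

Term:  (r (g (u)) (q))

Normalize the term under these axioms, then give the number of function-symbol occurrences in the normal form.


1. (r (g (u)) (q))  →  (g (u))
normal form: (g (u))

size = 2


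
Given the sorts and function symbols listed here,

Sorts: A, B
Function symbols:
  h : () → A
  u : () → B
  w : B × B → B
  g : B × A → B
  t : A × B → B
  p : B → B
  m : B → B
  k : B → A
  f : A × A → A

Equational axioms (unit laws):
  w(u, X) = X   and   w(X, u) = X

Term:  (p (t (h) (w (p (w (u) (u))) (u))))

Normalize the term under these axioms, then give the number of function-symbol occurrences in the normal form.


size = 5

1. (p (t (h) (w (p (w (u) (u))) (u))))  →  (p (t (h) (p (w (u) (u)))))
2. (p (t (h) (p (w (u) (u)))))  →  (p (t (h) (p (u))))
normal form: (p (t (h) (p (u))))


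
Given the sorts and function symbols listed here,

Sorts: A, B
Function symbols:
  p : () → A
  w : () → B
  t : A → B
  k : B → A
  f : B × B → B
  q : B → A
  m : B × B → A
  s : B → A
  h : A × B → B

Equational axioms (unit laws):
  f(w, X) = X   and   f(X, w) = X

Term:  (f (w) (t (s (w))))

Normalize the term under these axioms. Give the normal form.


1. (f (w) (t (s (w))))  →  (t (s (w)))

normal form = (t (s (w)))


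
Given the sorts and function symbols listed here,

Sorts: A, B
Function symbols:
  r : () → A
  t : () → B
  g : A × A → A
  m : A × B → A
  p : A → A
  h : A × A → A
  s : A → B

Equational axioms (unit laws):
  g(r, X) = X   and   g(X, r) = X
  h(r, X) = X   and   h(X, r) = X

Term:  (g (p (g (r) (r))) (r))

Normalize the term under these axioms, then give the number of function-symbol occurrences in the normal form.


size = 2

1. (g (p (g (r) (r))) (r))  →  (p (g (r) (r)))
2. (p (g (r) (r)))  →  (p (r))
normal form: (p (r))


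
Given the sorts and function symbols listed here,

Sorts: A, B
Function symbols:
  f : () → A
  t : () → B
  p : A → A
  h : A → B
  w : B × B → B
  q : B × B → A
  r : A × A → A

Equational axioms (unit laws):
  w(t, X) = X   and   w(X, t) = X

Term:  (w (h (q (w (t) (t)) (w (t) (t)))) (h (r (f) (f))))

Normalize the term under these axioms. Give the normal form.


normal form = (w (h (q (t) (t))) (h (r (f) (f))))

1. (w (h (q (w (t) (t)) (w (t) (t)))) (h (r (f) (f))))  →  (w (h (q (t) (w (t) (t)))) (h (r (f) (f))))
2. (w (h (q (t) (w (t) (t)))) (h (r (f) (f))))  →  (w (h (q (t) (t))) (h (r (f) (f))))


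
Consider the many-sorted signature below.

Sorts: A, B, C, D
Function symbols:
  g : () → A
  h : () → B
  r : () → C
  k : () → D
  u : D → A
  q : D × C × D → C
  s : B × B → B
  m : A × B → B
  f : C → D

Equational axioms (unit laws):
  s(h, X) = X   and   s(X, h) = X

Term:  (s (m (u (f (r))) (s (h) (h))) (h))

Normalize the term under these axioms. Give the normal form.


1. (s (m (u (f (r))) (s (h) (h))) (h))  →  (m (u (f (r))) (s (h) (h)))
2. (m (u (f (r))) (s (h) (h)))  →  (m (u (f (r))) (h))

normal form = (m (u (f (r))) (h))


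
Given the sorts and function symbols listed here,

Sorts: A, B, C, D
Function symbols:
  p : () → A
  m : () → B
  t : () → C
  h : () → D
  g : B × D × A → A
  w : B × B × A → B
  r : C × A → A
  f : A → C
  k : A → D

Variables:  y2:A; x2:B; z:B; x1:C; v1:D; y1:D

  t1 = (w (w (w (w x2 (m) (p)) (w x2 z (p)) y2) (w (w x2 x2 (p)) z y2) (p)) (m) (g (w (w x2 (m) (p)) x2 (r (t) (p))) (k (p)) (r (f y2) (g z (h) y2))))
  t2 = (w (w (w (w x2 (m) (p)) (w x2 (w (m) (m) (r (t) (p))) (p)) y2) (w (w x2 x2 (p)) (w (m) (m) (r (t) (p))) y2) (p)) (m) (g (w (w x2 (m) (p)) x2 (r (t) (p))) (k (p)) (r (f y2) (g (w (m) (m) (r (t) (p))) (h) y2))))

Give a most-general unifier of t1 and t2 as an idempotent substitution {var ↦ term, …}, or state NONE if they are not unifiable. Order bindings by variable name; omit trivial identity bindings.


{z ↦ (w (m) (m) (r (t) (p)))}


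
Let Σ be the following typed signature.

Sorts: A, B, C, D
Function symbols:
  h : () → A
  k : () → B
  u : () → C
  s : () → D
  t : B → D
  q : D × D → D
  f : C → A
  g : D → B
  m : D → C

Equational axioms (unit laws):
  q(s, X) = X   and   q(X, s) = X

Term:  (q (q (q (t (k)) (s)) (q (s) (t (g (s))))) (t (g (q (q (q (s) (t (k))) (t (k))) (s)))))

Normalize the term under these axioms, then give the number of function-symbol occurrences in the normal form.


size = 14

1. (q (q (q (t (k)) (s)) (q (s) (t (g (s))))) (t (g (q (q (q (s) (t (k))) (t (k))) (s)))))  →  (q (q (t (k)) (q (s) (t (g (s))))) (t (g (q (q (q (s) (t (k))) (t (k))) (s)))))
2. (q (q (t (k)) (q (s) (t (g (s))))) (t (g (q (q (q (s) (t (k))) (t (k))) (s)))))  →  (q (q (t (k)) (t (g (s)))) (t (g (q (q (q (s) (t (k))) (t (k))) (s)))))
3. (q (q (t (k)) (t (g (s)))) (t (g (q (q (q (s) (t (k))) (t (k))) (s)))))  →  (q (q (t (k)) (t (g (s)))) (t (g (q (q (s) (t (k))) (t (k))))))
4. (q (q (t (k)) (t (g (s)))) (t (g (q (q (s) (t (k))) (t (k))))))  →  (q (q (t (k)) (t (g (s)))) (t (g (q (t (k)) (t (k))))))
normal form: (q (q (t (k)) (t (g (s)))) (t (g (q (t (k)) (t (k))))))


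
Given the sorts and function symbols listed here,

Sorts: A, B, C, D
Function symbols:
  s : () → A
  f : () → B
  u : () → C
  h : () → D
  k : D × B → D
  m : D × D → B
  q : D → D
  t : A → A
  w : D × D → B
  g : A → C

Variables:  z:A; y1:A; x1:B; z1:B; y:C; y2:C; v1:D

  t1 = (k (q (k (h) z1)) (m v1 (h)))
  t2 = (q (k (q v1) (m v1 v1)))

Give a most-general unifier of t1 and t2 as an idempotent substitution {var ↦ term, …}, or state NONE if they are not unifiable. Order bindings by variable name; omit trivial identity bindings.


NONE (not unifiable)

head clash or occurs-check failure — not unifiable


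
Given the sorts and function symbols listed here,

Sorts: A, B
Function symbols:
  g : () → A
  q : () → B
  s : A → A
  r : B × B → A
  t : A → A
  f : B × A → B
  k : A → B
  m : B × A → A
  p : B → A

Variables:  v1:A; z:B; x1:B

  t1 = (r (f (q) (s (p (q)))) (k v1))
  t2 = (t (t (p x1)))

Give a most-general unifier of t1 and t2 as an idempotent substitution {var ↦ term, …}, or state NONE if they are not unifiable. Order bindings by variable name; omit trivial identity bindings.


NONE (not unifiable)

head clash or occurs-check failure — not unifiable


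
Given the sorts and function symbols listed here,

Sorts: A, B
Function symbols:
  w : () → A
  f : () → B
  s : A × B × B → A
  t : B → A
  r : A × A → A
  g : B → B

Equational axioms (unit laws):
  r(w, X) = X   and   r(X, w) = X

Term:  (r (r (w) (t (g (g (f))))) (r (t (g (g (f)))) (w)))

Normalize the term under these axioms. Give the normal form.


1. (r (r (w) (t (g (g (f))))) (r (t (g (g (f)))) (w)))  →  (r (t (g (g (f)))) (r (t (g (g (f)))) (w)))
2. (r (t (g (g (f)))) (r (t (g (g (f)))) (w)))  →  (r (t (g (g (f)))) (t (g (g (f)))))

normal form = (r (t (g (g (f)))) (t (g (g (f)))))


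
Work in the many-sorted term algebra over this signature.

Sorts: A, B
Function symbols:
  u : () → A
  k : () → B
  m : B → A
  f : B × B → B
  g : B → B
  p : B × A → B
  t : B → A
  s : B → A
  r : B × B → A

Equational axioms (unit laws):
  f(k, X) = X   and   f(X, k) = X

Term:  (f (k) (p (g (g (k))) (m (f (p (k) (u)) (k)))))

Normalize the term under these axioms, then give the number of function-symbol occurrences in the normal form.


size = 8

1. (f (k) (p (g (g (k))) (m (f (p (k) (u)) (k)))))  →  (p (g (g (k))) (m (f (p (k) (u)) (k))))
2. (p (g (g (k))) (m (f (p (k) (u)) (k))))  →  (p (g (g (k))) (m (p (k) (u))))
normal form: (p (g (g (k))) (m (p (k) (u))))


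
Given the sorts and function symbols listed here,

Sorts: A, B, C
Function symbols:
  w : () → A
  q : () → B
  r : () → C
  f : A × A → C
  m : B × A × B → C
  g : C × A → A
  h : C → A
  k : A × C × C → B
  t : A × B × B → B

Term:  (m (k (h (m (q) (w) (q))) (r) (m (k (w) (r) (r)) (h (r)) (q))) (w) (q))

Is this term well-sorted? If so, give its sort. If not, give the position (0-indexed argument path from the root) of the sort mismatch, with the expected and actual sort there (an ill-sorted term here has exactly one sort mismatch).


        (q) : B
        (w) : A
        (q) : B
      (m (q) (w) (q)) : C
    (h (m (q) (w) (q))) : A
    (r) : C
        (w) : A
        (r) : C
        (r) : C
      (k (w) (r) (r)) : B
        (r) : C
      (h (r)) : A
      (q) : B
    (m (k (w) (r) (r)) (h (r)) (q)) : C
  (k (h (m (q) (w) (q))) (r) (m (k (w) (r) (r)) (h (r)) (q))) : B
  (w) : A
  (q) : B
(m (k (h (m (q) (w) (q))) (r) (m (k (w) (r) (r)) (h (r)) (q))) (w) (q)) : C

well-sorted; sort = C


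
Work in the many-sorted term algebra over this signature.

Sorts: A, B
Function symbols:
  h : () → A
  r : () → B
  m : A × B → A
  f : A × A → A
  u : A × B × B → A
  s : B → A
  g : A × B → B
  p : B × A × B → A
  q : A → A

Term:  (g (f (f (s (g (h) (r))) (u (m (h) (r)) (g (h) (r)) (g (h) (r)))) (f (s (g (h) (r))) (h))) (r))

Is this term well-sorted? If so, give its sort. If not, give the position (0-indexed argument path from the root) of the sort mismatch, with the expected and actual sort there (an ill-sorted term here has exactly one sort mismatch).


          (h) : A
          (r) : B
        (g (h) (r)) : B
      (s (g (h) (r))) : A
          (h) : A
          (r) : B
        (m (h) (r)) : A
          (h) : A
          (r) : B
        (g (h) (r)) : B
          (h) : A
          (r) : B
        (g (h) (r)) : B
      (u (m (h) (r)) (g (h) (r)) (g (h) (r))) : A
    (f (s (g (h) (r))) (u (m (h) (r)) (g (h) (r)) (g (h) (r)))) : A
          (h) : A
          (r) : B
        (g (h) (r)) : B
      (s (g (h) (r))) : A
      (h) : A
    (f (s (g (h) (r))) (h)) : A
  (f (f (s (g (h) (r))) (u (m (h) (r)) (g (h) (r)) (g (h) (r)))) (f (s (g (h) (r))) (h))) : A
  (r) : B
(g (f (f (s (g (h) (r))) (u (m (h) (r)) (g (h) (r)) (g (h) (r)))) (f (s (g (h) (r))) (h))) (r)) : B

well-sorted; sort = B


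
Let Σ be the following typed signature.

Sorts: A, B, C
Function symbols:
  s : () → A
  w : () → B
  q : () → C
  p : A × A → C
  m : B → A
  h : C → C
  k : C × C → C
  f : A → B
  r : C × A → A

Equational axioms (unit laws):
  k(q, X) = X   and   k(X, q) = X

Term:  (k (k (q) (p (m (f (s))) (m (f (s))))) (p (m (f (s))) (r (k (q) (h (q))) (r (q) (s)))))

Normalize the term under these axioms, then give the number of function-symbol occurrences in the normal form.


size = 18

1. (k (k (q) (p (m (f (s))) (m (f (s))))) (p (m (f (s))) (r (k (q) (h (q))) (r (q) (s)))))  →  (k (p (m (f (s))) (m (f (s)))) (p (m (f (s))) (r (k (q) (h (q))) (r (q) (s)))))
2. (k (p (m (f (s))) (m (f (s)))) (p (m (f (s))) (r (k (q) (h (q))) (r (q) (s)))))  →  (k (p (m (f (s))) (m (f (s)))) (p (m (f (s))) (r (h (q)) (r (q) (s)))))
normal form: (k (p (m (f (s))) (m (f (s)))) (p (m (f (s))) (r (h (q)) (r (q) (s)))))


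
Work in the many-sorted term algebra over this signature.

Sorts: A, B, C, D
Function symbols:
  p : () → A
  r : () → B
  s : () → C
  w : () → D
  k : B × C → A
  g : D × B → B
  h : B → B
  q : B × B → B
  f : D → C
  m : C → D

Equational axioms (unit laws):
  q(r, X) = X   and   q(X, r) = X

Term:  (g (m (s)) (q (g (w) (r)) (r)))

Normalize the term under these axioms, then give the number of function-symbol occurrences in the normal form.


size = 6

1. (g (m (s)) (q (g (w) (r)) (r)))  →  (g (m (s)) (g (w) (r)))
normal form: (g (m (s)) (g (w) (r)))


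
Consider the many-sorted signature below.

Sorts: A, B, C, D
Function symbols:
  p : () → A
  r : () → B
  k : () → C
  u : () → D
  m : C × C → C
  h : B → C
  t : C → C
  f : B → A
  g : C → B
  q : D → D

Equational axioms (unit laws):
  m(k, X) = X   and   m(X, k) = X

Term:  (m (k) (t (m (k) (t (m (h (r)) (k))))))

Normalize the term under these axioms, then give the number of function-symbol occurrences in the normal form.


1. (m (k) (t (m (k) (t (m (h (r)) (k))))))  →  (t (m (k) (t (m (h (r)) (k)))))
2. (t (m (k) (t (m (h (r)) (k)))))  →  (t (t (m (h (r)) (k))))
3. (t (t (m (h (r)) (k))))  →  (t (t (h (r))))
normal form: (t (t (h (r))))

size = 4


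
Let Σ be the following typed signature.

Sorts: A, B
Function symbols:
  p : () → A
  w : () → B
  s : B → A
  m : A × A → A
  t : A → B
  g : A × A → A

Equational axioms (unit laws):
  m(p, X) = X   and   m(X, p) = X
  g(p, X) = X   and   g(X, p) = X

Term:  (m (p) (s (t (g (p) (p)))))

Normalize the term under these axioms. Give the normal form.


normal form = (s (t (p)))

1. (m (p) (s (t (g (p) (p)))))  →  (s (t (g (p) (p))))
2. (s (t (g (p) (p))))  →  (s (t (p)))


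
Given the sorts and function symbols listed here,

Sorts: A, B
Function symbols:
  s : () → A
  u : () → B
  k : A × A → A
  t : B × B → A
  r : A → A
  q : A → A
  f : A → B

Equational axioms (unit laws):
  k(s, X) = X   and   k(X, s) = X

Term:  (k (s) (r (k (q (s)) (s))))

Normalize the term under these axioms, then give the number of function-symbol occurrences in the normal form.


1. (k (s) (r (k (q (s)) (s))))  →  (r (k (q (s)) (s)))
2. (r (k (q (s)) (s)))  →  (r (q (s)))
normal form: (r (q (s)))

size = 3


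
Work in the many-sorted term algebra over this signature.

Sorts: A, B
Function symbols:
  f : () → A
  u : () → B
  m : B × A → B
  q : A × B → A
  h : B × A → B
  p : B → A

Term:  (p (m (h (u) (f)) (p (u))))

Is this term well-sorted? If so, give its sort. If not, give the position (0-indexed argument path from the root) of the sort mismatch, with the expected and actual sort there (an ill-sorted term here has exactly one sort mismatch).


well-sorted; sort = A

      (u) : B
      (f) : A
    (h (u) (f)) : B
      (u) : B
    (p (u)) : A
  (m (h (u) (f)) (p (u))) : B
(p (m (h (u) (f)) (p (u)))) : A


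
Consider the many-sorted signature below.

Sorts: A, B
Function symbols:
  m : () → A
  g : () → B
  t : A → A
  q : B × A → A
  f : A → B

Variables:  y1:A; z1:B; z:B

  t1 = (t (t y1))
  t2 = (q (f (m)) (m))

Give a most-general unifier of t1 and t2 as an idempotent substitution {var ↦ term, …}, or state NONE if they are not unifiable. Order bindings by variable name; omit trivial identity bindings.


NONE (not unifiable)

head clash or occurs-check failure — not unifiable


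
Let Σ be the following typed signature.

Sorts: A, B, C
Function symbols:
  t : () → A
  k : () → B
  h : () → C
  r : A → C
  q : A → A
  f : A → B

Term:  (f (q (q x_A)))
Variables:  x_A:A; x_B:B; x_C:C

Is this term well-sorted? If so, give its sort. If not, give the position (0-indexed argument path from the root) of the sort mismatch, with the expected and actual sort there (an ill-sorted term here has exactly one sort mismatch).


well-sorted; sort = B

      x_A : A
    (q x_A) : A
  (q (q x_A)) : A
(f (q (q x_A))) : B


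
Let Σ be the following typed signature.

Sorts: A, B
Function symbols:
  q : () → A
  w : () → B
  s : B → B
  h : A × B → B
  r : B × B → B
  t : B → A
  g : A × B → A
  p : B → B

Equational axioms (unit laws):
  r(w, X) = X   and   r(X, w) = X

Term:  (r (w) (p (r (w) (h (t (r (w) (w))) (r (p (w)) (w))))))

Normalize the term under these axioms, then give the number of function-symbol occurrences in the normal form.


size = 6

1. (r (w) (p (r (w) (h (t (r (w) (w))) (r (p (w)) (w))))))  →  (p (r (w) (h (t (r (w) (w))) (r (p (w)) (w)))))
2. (p (r (w) (h (t (r (w) (w))) (r (p (w)) (w)))))  →  (p (h (t (r (w) (w))) (r (p (w)) (w))))
3. (p (h (t (r (w) (w))) (r (p (w)) (w))))  →  (p (h (t (w)) (r (p (w)) (w))))
4. (p (h (t (w)) (r (p (w)) (w))))  →  (p (h (t (w)) (p (w))))
normal form: (p (h (t (w)) (p (w))))


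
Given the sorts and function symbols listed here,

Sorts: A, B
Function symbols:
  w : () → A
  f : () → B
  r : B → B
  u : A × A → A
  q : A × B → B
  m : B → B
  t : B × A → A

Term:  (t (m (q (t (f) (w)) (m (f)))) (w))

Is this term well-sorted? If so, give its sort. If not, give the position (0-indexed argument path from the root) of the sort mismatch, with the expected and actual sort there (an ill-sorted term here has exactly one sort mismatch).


        (f) : B
        (w) : A
      (t (f) (w)) : A
        (f) : B
      (m (f)) : B
    (q (t (f) (w)) (m (f))) : B
  (m (q (t (f) (w)) (m (f)))) : B
  (w) : A
(t (m (q (t (f) (w)) (m (f)))) (w)) : A

well-sorted; sort = A


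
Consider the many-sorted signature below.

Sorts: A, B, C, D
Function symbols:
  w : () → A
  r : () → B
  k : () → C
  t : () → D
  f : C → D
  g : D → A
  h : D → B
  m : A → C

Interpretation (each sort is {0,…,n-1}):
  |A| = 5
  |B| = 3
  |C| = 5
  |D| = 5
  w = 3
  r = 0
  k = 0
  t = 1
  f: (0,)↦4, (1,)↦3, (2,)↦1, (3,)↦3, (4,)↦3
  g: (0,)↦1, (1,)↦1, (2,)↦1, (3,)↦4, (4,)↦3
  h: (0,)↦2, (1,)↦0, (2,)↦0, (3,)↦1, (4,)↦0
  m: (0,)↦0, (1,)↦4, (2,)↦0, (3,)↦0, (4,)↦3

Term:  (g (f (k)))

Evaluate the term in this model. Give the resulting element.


  k = 0
  (f (k)) = f(0,) = 4
  (g (f (k))) = g(4,) = 3

value = 3


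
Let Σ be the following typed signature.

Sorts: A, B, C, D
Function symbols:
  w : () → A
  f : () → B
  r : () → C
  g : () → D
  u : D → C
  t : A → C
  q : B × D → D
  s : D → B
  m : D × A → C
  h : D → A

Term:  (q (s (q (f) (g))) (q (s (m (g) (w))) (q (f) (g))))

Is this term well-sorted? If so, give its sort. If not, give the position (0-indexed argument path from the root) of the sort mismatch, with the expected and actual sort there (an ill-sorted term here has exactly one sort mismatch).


ill-sorted at position [1, 0, 0]: expected D, got C

      (f) : B
      (g) : D
    (q (f) (g)) : D
  (s (q (f) (g))) : B
        (g) : D
        (w) : A
      (m (g) (w)) : C
    (s (m (g) (w))) : ✗ arg 0 at [1, 0, 0] has sort C, expected D
      (f) : B
      (g) : D
    (q (f) (g)) : D
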